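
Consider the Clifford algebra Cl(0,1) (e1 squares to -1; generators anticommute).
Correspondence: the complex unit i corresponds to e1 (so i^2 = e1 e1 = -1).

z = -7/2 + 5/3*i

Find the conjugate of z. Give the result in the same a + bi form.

In blades: z = -7/2 + 5/3*e1.
Conjugation here is Clifford conjugation: the scalar is fixed and the grade-1 and grade-2 blades all flip sign, giving -7/2 - 5/3*e1; translating back:
Answer: -7/2 - 5/3*i


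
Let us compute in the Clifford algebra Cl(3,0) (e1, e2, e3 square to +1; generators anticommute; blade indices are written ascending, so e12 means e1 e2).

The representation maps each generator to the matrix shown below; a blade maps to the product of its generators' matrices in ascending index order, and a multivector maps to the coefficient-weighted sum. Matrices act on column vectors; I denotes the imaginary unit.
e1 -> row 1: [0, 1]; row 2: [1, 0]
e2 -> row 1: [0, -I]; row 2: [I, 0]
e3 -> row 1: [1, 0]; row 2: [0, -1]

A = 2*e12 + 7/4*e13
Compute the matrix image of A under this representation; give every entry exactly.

Bivector images (products of the table entries): rho(e12) = rho(e1)rho(e2) = row 1: [I, 0]; row 2: [0, -I]; rho(e13) = rho(e1)rho(e3) = row 1: [0, -1]; row 2: [1, 0].
M = (2)*rho(e12) + (7/4)*rho(e13), summed entrywise:
Answer: row 1: [2*I, -7/4]; row 2: [7/4, -2*I]


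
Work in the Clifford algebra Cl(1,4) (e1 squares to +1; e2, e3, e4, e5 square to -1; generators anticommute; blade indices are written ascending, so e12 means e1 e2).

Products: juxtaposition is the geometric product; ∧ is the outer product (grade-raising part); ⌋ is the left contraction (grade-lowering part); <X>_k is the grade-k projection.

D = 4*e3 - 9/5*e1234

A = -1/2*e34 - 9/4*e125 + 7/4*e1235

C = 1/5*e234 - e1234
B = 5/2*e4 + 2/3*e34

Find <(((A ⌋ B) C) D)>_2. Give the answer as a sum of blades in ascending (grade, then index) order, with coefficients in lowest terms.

step 1: 1/3
step 2: 1/15*e234 - 1/3*e1234
step 3: -3/5 + 3/25*e1 + 4/15*e24 - 4/3*e124
step 4: 4/15*e24
Answer: 4/15*e24


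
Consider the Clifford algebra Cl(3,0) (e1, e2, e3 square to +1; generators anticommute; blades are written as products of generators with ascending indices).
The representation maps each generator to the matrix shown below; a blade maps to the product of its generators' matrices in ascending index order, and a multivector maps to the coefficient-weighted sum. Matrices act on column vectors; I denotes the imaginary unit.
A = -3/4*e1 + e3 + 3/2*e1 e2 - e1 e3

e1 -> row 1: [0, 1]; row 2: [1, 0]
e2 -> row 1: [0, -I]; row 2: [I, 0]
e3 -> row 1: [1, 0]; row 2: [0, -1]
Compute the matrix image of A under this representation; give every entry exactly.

Bivector images (products of the table entries): rho(e1 e2) = rho(e1)rho(e2) = row 1: [I, 0]; row 2: [0, -I]; rho(e1 e3) = rho(e1)rho(e3) = row 1: [0, -1]; row 2: [1, 0].
M = (-3/4)*rho(e1) + (1)*rho(e3) + (3/2)*rho(e1 e2) + (-1)*rho(e1 e3), summed entrywise:
Answer: row 1: [1 + 3*I/2, 1/4]; row 2: [-7/4, -1 - 3*I/2]


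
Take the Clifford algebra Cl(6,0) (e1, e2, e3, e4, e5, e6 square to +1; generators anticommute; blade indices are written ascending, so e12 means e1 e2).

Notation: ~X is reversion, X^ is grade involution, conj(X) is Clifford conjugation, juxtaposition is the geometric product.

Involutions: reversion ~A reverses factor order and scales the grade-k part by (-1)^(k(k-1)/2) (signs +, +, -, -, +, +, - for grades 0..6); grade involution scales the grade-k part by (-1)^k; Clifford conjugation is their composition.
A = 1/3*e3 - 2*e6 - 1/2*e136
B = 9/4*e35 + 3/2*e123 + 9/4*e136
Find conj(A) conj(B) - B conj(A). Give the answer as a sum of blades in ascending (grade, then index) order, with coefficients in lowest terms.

first term: 9/8 + 3/4*e5 - 1/2*e12 + 9/2*e13 + 3/4*e16 + 3/4*e26 + 9/8*e156 - 9/2*e356 - 3*e1236
second term: 9/8 + 3/4*e5 - 1/2*e12 + 9/2*e13 + 3/4*e16 - 3/4*e26 + 9/8*e156 + 9/2*e356 + 3*e1236
Answer: 3/2*e26 - 9*e356 - 6*e1236


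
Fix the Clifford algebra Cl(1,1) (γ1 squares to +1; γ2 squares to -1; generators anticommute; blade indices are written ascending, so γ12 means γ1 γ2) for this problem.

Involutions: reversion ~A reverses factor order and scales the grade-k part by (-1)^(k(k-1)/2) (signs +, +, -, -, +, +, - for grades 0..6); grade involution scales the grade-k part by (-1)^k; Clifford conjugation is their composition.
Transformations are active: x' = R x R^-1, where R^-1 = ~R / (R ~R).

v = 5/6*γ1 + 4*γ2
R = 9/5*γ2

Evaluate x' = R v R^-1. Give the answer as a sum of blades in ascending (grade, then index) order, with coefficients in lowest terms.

~R = 9/5*γ2, and R ~R = -81/25, so R^-1 = ~R / (-81/25).
R v = -36/5 - 3/2*γ12
Answer: -5/6*γ1 + 4*γ2


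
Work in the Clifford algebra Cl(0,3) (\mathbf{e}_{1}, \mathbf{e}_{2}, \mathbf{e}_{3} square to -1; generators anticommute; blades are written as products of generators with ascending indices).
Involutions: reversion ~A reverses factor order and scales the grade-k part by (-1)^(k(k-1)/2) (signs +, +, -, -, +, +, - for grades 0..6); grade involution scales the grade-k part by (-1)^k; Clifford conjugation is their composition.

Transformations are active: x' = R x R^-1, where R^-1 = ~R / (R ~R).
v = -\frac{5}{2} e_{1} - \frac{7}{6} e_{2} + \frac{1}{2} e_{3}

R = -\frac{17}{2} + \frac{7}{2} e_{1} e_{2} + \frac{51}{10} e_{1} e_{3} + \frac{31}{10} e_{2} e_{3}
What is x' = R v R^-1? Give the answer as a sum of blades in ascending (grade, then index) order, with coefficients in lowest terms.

~R = -\frac{17}{2} - \frac{7}{2} e_{1} e_{2} - \frac{51}{10} e_{1} e_{3} - \frac{31}{10} e_{2} e_{3}, and R ~R = \frac{3003}{25}, so R^-1 = ~R / (\frac{3003}{25}).
R v = \frac{1367}{60} e_{1} - \frac{23}{60} e_{2} - \frac{1237}{60} e_{3} - \frac{1}{20} e_{1} e_{2} e_{3}
Answer: -\frac{13099}{18018} e_{1} + \frac{22075}{18018} e_{2} + \frac{3347}{1386} e_{3}


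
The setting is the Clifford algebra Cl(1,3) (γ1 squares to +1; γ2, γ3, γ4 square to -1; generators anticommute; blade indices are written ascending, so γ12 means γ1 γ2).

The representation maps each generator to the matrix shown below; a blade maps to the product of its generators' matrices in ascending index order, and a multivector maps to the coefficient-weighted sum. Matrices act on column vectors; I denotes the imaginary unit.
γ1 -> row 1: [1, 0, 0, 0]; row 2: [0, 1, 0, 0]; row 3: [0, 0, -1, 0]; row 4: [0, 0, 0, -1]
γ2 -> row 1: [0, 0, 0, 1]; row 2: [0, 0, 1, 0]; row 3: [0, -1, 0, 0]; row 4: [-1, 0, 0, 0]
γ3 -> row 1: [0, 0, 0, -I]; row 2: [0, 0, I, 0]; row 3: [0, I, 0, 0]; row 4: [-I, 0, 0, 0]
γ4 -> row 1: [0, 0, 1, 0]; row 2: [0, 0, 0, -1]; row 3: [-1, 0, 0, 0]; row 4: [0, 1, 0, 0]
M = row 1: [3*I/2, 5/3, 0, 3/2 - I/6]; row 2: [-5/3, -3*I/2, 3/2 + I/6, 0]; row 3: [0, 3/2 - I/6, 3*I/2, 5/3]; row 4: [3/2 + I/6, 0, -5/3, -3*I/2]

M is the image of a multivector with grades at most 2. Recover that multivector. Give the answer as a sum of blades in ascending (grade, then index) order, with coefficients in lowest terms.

Method: the blade images are trace-orthogonal — tr(rho(e_A) rho(e_B)^-1) = 4 if A = B and 0 otherwise — and rho(e_A)^-1 = (e_A)^2 * rho(e_A) with (e_A)^2 = +1 or -1, so the coefficient of e_A in the preimage is (e_A)^2 * tr(M rho(e_A))/4.
Nonzero projections over blades of grade <= 2: γ12: (γ12)^2 = +1, tr(M rho(γ12)) = 6, coefficient 3/2; γ13: (γ13)^2 = +1, tr(M rho(γ13)) = 2/3, coefficient 1/6; γ23: (γ23)^2 = -1, tr(M rho(γ23)) = 6, coefficient -3/2; γ24: (γ24)^2 = -1, tr(M rho(γ24)) = -20/3, coefficient 5/3. Every other blade of grade <= 2 projects to 0.
Answer: 3/2*γ12 + 1/6*γ13 - 3/2*γ23 + 5/3*γ24


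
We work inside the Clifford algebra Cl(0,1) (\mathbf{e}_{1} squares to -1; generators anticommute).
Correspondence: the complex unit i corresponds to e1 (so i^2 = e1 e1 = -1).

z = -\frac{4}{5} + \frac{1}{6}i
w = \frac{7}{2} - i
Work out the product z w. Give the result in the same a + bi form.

In blades: z = -\frac{4}{5} + \frac{1}{6} e_{1}, w = \frac{7}{2} - e_{1}.
Distribute z over w term by term (generator squares from the signature, products reordered to ascending indices): (-\frac{4}{5})*w = -\frac{14}{5} + \frac{4}{5} e_{1}; (\frac{1}{6} e_{1})*w = \frac{1}{6} + \frac{7}{12} e_{1}.
Sum: -\frac{79}{30} + \frac{83}{60} e_{1}; translating back through the correspondence:
Answer: -\frac{79}{30} + \frac{83}{60}i


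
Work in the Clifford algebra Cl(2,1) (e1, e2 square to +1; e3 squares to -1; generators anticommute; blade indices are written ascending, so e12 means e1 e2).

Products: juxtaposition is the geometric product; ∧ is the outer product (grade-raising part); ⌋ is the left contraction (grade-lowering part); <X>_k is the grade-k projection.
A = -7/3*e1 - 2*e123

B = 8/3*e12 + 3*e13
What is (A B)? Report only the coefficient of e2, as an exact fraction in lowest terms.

step 1: -2/9*e2 - 5/3*e3
Answer: -2/9


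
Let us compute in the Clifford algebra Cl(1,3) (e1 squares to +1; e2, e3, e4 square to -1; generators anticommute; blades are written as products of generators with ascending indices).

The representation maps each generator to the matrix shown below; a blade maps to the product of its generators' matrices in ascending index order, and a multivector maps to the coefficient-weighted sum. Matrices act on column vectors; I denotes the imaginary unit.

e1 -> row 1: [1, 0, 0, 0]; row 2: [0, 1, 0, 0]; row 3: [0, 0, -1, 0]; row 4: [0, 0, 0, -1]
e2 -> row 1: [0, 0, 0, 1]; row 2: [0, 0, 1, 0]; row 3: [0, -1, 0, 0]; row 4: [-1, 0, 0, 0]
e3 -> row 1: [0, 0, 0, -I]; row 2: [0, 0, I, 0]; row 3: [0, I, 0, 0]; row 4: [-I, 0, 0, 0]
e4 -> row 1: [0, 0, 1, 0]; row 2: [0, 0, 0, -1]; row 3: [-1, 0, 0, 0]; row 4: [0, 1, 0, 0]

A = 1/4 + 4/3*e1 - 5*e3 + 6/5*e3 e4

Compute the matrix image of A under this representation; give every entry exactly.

Bivector images (products of the table entries): rho(e3 e4) = rho(e3)rho(e4) = row 1: [0, -I, 0, 0]; row 2: [-I, 0, 0, 0]; row 3: [0, 0, 0, -I]; row 4: [0, 0, -I, 0].
M = (1/4)*1 + (4/3)*rho(e1) + (-5)*rho(e3) + (6/5)*rho(e3 e4), summed entrywise (1 is the identity matrix):
Answer: row 1: [19/12, -6*I/5, 0, 5*I]; row 2: [-6*I/5, 19/12, -5*I, 0]; row 3: [0, -5*I, -13/12, -6*I/5]; row 4: [5*I, 0, -6*I/5, -13/12]


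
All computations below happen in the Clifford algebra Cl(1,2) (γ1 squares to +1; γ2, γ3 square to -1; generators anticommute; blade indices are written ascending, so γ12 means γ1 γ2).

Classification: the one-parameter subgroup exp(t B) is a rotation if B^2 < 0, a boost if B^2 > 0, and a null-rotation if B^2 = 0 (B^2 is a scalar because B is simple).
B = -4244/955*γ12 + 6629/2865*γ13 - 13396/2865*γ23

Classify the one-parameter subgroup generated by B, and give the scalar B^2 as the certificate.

B^2 term by term: the squares give (-4244/955)^2*(γ12)^2 + (6629/2865)^2*(γ13)^2 + (-13396/2865)^2*(γ23)^2 = 18011536/912025*(+1) + 43943641/8208225*(+1) + 179452816/8208225*(-1) = 81/25 (each basis 2-blade squares to minus the product of its generators' squares); cross terms between blades sharing an index anticommute and cancel. So B^2 = 81/25.
Answer: boost, certificate B^2 = 81/25. Because 81/25 is invariant under every versor sandwich, the classification follows from its sign alone.


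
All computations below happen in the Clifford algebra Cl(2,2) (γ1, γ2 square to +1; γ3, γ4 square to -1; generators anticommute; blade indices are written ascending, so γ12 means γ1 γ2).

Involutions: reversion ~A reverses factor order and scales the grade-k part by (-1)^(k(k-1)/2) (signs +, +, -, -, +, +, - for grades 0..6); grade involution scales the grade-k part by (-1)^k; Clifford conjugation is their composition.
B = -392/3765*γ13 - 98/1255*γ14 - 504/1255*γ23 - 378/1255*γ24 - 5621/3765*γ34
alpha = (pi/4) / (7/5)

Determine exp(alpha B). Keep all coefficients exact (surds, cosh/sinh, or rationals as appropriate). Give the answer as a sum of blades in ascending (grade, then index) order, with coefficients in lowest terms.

B^2 term by term: the squares give (-392/3765)^2*(γ13)^2 + (-98/1255)^2*(γ14)^2 + (-504/1255)^2*(γ23)^2 + (-378/1255)^2*(γ24)^2 + (-5621/3765)^2*(γ34)^2 = 153664/14175225*(+1) + 9604/1575025*(+1) + 254016/1575025*(+1) + 142884/1575025*(+1) + 31595641/14175225*(-1) = -49/25 (each basis 2-blade squares to minus the product of its generators' squares); cross terms between blades sharing an index anticommute and cancel; the commuting (index-disjoint) pairs give grade-4 terms 2*c*c'*(blade product), which cancel blade by blade — γ1234: -98784/1575025 + 98784/1575025 = 0 — confirming B is simple. So B^2 = -49/25.
B^2 = -49/25 — since the square is negative, the closed form is circular: l = 7/5, alpha*l = pi/4, so exp(alpha B) = cos(pi/4) + (sin(pi/4)/(7/5))*B = sqrt(2)/2 + (5*sqrt(2)/14)*B.
Answer: sqrt(2)/2 - 28*sqrt(2)/753*γ13 - 7*sqrt(2)/251*γ14 - 36*sqrt(2)/251*γ23 - 27*sqrt(2)/251*γ24 - 803*sqrt(2)/1506*γ34


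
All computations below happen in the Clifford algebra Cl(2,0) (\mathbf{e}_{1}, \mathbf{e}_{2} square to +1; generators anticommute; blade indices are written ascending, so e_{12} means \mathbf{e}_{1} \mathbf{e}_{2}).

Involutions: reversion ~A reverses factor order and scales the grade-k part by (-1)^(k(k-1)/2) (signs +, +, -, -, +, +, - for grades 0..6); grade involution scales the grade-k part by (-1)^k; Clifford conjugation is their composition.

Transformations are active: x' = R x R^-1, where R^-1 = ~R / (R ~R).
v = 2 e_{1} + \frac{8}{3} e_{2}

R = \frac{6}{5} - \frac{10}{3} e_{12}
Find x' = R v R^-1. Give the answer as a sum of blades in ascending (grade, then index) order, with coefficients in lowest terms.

~R = \frac{6}{5} + \frac{10}{3} e_{12}, and R ~R = \frac{2824}{225}, so R^-1 = ~R / (\frac{2824}{225}).
R v = -\frac{292}{45} e_{1} + \frac{148}{15} e_{2}
Answer: -\frac{1144}{353} e_{1} - \frac{826}{1059} e_{2}


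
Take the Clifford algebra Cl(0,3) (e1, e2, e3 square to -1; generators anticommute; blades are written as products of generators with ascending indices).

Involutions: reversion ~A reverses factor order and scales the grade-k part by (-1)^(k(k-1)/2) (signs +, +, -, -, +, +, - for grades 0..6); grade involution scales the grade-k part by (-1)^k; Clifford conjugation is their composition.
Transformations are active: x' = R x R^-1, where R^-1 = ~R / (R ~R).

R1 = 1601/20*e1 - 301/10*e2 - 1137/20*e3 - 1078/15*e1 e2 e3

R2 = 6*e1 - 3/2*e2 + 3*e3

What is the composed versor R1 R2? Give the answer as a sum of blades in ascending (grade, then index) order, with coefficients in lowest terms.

Distribute over the terms of R2 (each basis-blade product reordered to ascending indices, repeated generators contracted through their squares):
R1 (6*e1) = -4803/10 + 903/5*e1 e2 + 3411/10*e1 e3 + 2156/5*e2 e3
R1 (-3/2*e2) = -903/20 - 4803/40*e1 e2 + 539/5*e1 e3 - 3411/40*e2 e3
R1 (3*e3) = 3411/20 + 1078/5*e1 e2 + 4803/20*e1 e3 - 903/10*e2 e3
Summing the partial products and collecting blades:
Answer: -3549/10 + 2209/8*e1 e2 + 13781/20*e1 e3 + 2045/8*e2 e3


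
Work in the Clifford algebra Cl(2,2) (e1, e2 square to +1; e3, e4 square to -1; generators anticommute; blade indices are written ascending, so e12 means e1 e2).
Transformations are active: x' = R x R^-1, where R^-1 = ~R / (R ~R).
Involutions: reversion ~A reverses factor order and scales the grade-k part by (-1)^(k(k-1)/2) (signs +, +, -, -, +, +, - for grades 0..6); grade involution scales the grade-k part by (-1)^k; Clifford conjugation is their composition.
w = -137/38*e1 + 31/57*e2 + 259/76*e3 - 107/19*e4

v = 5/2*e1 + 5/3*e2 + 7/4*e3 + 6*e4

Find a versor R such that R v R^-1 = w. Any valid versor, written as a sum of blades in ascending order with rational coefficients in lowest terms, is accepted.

Sketch: the shared square -4325/144 makes R = v + w = -21/19*e1 + 42/19*e2 + 98/19*e3 + 7/19*e4 the natural versor; its sandwich fixes that direction, negates (v - w)/2, and sends v to w.
Answer: -21/19*e1 + 42/19*e2 + 98/19*e3 + 7/19*e4


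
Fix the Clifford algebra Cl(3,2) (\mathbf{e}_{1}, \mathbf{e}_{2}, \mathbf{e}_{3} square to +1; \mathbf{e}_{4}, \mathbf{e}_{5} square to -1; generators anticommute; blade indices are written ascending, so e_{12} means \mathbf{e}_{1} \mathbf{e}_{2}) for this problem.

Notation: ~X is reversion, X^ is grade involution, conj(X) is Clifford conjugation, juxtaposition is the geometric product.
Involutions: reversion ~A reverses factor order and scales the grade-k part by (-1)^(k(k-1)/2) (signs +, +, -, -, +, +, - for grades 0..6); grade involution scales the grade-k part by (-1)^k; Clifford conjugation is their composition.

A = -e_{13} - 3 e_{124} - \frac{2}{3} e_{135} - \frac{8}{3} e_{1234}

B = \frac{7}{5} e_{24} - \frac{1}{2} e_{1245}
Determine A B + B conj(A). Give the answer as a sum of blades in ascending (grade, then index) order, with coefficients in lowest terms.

first term: -\frac{21}{5} e_{1} + \frac{3}{2} e_{5} + \frac{56}{15} e_{13} + \frac{4}{3} e_{35} + \frac{1}{3} e_{234} + \frac{7}{5} e_{1234} + \frac{1}{2} e_{2345} + \frac{14}{15} e_{12345}
second term: -\frac{21}{5} e_{1} - \frac{3}{2} e_{5} + \frac{56}{15} e_{13} - \frac{4}{3} e_{35} + \frac{1}{3} e_{234} - \frac{7}{5} e_{1234} + \frac{1}{2} e_{2345} + \frac{14}{15} e_{12345}
Answer: -\frac{42}{5} e_{1} + \frac{112}{15} e_{13} + \frac{2}{3} e_{234} + e_{2345} + \frac{28}{15} e_{12345}


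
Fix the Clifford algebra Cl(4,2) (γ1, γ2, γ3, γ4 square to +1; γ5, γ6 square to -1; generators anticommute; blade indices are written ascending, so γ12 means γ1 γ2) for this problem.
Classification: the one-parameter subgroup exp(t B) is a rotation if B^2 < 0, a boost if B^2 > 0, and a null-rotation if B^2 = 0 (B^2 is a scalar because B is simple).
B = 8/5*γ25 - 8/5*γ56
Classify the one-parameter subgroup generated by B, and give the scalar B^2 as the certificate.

B^2 term by term: the squares give (8/5)^2*(γ25)^2 + (-8/5)^2*(γ56)^2 = 64/25*(+1) + 64/25*(-1) = 0 (each basis 2-blade squares to minus the product of its generators' squares); cross terms between blades sharing an index anticommute and cancel. So B^2 = 0.
Answer: null-rotation, certificate B^2 = 0. The scalar 0 is the complete invariant here: its sign names the subgroup type.


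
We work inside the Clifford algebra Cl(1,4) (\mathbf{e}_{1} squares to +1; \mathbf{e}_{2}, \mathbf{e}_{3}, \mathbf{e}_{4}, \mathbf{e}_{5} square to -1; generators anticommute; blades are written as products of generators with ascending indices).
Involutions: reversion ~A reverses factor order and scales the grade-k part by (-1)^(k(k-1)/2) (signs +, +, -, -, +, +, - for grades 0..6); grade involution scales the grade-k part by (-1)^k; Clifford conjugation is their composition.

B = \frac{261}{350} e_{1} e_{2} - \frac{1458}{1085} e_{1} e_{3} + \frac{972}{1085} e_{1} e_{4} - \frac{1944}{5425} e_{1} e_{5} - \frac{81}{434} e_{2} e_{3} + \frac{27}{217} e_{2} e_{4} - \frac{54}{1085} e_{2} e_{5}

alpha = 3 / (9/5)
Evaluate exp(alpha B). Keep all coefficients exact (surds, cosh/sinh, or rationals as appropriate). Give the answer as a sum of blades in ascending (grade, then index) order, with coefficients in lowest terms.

B^2 term by term: the squares give (\frac{261}{350})^2*(e_{1} e_{2})^2 + (-\frac{1458}{1085})^2*(e_{1} e_{3})^2 + (\frac{972}{1085})^2*(e_{1} e_{4})^2 + (-\frac{1944}{5425})^2*(e_{1} e_{5})^2 + (-\frac{81}{434})^2*(e_{2} e_{3})^2 + (\frac{27}{217})^2*(e_{2} e_{4})^2 + (-\frac{54}{1085})^2*(e_{2} e_{5})^2 = \frac{68121}{122500}*(+1) + \frac{2125764}{1177225}*(+1) + \frac{944784}{1177225}*(+1) + \frac{3779136}{29430625}*(+1) + \frac{6561}{188356}*(-1) + \frac{729}{47089}*(-1) + \frac{2916}{1177225}*(-1) = \frac{81}{25} (each basis 2-blade squares to minus the product of its generators' squares); cross terms between blades sharing an index anticommute and cancel; the commuting (index-disjoint) pairs give grade-4 terms 2*c*c'*(blade product), which cancel blade by blade — e_{1} e_{2} e_{3} e_{4}: \frac{78732}{235445} - \frac{78732}{235445} = 0; e_{1} e_{2} e_{3} e_{5}: -\frac{157464}{1177225} + \frac{157464}{1177225} = 0; e_{1} e_{2} e_{4} e_{5}: \frac{104976}{1177225} - \frac{104976}{1177225} = 0 — confirming B is simple. So B^2 = \frac{81}{25}.
B^2 = \frac{81}{25} — the positive square puts this in the hyperbolic regime; l = \frac{9}{5}, alpha*l = 3, so exp(alpha B) = cosh(3) + (sinh(3)/(\frac{9}{5}))*B = \cosh{\left(3 \right)} + (\frac{5 \sinh{\left(3 \right)}}{9})*B.
Answer: \cosh{\left(3 \right)} + \frac{29 \sinh{\left(3 \right)}}{70} e_{1} e_{2} - \frac{162 \sinh{\left(3 \right)}}{217} e_{1} e_{3} + \frac{108 \sinh{\left(3 \right)}}{217} e_{1} e_{4} - \frac{216 \sinh{\left(3 \right)}}{1085} e_{1} e_{5} - \frac{45 \sinh{\left(3 \right)}}{434} e_{2} e_{3} + \frac{15 \sinh{\left(3 \right)}}{217} e_{2} e_{4} - \frac{6 \sinh{\left(3 \right)}}{217} e_{2} e_{5}


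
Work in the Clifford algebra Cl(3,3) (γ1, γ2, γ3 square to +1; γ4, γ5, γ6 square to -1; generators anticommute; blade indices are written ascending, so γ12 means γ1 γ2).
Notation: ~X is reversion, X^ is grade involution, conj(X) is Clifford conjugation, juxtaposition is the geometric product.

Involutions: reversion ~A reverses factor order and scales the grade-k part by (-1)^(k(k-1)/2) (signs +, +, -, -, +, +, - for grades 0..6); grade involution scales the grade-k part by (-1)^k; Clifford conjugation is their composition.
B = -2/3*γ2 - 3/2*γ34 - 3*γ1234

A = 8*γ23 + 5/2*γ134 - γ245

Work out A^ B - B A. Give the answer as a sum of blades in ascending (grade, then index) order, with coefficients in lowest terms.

first term: 15/4*γ1 + 15/2*γ2 + 16/3*γ3 + 24*γ14 - 12*γ24 - 2/3*γ45 + 3*γ135 - 3/2*γ235 + 5/3*γ1234
second term: -15/4*γ1 + 15/2*γ2 - 16/3*γ3 + 24*γ14 + 12*γ24 + 2/3*γ45 - 3*γ135 - 3/2*γ235 + 5/3*γ1234
Answer: 15/2*γ1 + 32/3*γ3 - 24*γ24 - 4/3*γ45 + 6*γ135


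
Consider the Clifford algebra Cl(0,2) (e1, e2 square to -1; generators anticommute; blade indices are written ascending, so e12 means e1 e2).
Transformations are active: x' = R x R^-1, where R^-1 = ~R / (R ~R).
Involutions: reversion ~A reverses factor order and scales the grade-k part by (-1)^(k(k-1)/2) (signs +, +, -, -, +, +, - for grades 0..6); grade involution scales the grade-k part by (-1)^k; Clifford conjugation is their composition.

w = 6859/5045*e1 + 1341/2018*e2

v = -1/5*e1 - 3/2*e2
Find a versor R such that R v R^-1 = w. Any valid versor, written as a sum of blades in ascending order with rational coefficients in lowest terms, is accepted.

Reasoning: v^2 = w^2 = -229/100 since conjugation preserves the quadratic form; R = v + w = 1170/1009*e1 - 843/1009*e2 is then valid when invertible, keeping its own part and reversing (v - w)/2.
Answer: 1170/1009*e1 - 843/1009*e2


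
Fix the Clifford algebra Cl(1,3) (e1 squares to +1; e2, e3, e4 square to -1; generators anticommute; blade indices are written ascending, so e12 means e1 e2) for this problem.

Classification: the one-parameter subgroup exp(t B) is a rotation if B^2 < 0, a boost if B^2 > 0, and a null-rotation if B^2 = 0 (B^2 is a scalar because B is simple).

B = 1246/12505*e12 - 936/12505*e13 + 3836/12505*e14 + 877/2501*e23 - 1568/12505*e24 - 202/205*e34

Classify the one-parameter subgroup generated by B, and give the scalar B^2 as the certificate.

B^2 term by term: the squares give (1246/12505)^2*(e12)^2 + (-936/12505)^2*(e13)^2 + (3836/12505)^2*(e14)^2 + (877/2501)^2*(e23)^2 + (-1568/12505)^2*(e24)^2 + (-202/205)^2*(e34)^2 = 1552516/156375025*(+1) + 876096/156375025*(+1) + 14714896/156375025*(+1) + 769129/6255001*(-1) + 2458624/156375025*(-1) + 40804/42025*(-1) = -1 (each basis 2-blade squares to minus the product of its generators' squares); cross terms between blades sharing an index anticommute and cancel; the commuting (index-disjoint) pairs give grade-4 terms 2*c*c'*(blade product), which cancel blade by blade — e1234: -503384/2563525 - 2935296/156375025 + 6728344/31275005 = 0 — confirming B is simple. So B^2 = -1.
Answer: rotation, certificate B^2 = -1. No conjugation can change B^2 = -1; the sign gives the class.


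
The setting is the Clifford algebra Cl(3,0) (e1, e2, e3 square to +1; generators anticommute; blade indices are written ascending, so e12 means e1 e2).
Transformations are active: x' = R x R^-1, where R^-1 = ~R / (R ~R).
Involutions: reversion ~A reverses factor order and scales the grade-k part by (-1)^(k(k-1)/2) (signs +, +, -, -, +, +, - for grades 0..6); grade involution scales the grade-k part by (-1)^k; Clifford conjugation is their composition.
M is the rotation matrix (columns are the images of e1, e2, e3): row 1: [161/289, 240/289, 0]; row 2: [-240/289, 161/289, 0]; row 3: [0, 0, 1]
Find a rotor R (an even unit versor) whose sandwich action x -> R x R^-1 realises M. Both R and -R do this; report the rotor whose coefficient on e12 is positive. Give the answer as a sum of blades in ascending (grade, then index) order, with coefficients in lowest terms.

Method: write R = a + b12*e12 + b13*e13 + b23*e23 with a^2 + b12^2 + b13^2 + b23^2 = 1 (so R^-1 = ~R). Expanding the columns R e_j ~R gives tr M = 4a^2 - 1 and, from the antisymmetric part, M21 - M12 = -4a*b12, M13 - M31 = 4a*b13, M32 - M23 = -4a*b23.
Here tr M = 611/289, so a^2 = (1 + tr M)/4 = 225/289 and a = ±15/17. Taking a = 15/17: M21 - M12 = -480/289, M13 - M31 = 0, M32 - M23 = 0, giving b12 = 8/17, b13 = 0, b23 = 0, i.e. R = 15/17 + 8/17*e12.
Its e12 coefficient is already positive.
Answer: 15/17 + 8/17*e12. Why the constraint matters: R and -R act identically through the sandwich — M has trace 611/289 either way — so only the sign condition on e12 picks one of the two preimages.


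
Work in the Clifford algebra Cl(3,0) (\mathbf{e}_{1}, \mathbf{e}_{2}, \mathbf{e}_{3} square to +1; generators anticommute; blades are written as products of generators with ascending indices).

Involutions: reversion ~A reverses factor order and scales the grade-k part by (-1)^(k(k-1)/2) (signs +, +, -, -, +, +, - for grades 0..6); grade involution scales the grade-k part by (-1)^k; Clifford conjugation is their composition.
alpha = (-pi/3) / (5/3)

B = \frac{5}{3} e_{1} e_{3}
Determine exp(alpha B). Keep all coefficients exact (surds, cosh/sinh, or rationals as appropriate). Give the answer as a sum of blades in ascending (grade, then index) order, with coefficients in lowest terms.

B^2 = (\frac{5}{3})^2*(e_{1} e_{3})^2 = \frac{25}{9}*(-1) = -\frac{25}{9} (a basis 2-blade squares to minus the product of its generators' squares).
B^2 = -\frac{25}{9} — since the square is negative, the closed form is circular: l = \frac{5}{3}, alpha*l = - \frac{\pi}{3}, so exp(alpha B) = cos(- \frac{\pi}{3}) + (sin(- \frac{\pi}{3})/(\frac{5}{3}))*B = \frac{1}{2} + (- \frac{3 \sqrt{3}}{10})*B.
Answer: \frac{1}{2} - \frac{\sqrt{3}}{2} e_{1} e_{3}


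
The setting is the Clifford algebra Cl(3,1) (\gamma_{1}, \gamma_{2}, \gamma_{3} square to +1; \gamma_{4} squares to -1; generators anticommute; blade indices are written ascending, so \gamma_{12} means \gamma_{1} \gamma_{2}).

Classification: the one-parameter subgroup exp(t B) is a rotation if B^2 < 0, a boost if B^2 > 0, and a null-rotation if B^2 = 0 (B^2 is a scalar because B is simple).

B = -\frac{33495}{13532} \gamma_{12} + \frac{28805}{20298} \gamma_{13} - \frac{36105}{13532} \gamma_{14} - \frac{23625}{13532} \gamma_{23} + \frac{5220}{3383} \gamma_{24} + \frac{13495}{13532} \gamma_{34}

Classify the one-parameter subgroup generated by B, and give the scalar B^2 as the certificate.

B^2 term by term: the squares give (-\frac{33495}{13532})^2*(\gamma_{12})^2 + (\frac{28805}{20298})^2*(\gamma_{13})^2 + (-\frac{36105}{13532})^2*(\gamma_{14})^2 + (-\frac{23625}{13532})^2*(\gamma_{23})^2 + (\frac{5220}{3383})^2*(\gamma_{24})^2 + (\frac{13495}{13532})^2*(\gamma_{34})^2 = \frac{1121915025}{183115024}*(-1) + \frac{829728025}{412008804}*(-1) + \frac{1303571025}{183115024}*(+1) + \frac{558140625}{183115024}*(-1) + \frac{27248400}{11444689}*(+1) + \frac{182115025}{183115024}*(+1) = -\frac{25}{36} (each basis 2-blade squares to minus the product of its generators' squares); cross terms between blades sharing an index anticommute and cancel; the commuting (index-disjoint) pairs give grade-4 terms 2*c*c'*(blade product), which cancel blade by blade — \gamma_{1234}: -\frac{452015025}{91557512} - \frac{50120700}{11444689} + \frac{852980625}{91557512} = 0 — confirming B is simple. So B^2 = -\frac{25}{36}.
Answer: rotation, certificate B^2 = -\frac{25}{36}. Key observation: B^2 = -\frac{25}{36} is a conjugation invariant, so its sign decides the class regardless of the surface form of B.


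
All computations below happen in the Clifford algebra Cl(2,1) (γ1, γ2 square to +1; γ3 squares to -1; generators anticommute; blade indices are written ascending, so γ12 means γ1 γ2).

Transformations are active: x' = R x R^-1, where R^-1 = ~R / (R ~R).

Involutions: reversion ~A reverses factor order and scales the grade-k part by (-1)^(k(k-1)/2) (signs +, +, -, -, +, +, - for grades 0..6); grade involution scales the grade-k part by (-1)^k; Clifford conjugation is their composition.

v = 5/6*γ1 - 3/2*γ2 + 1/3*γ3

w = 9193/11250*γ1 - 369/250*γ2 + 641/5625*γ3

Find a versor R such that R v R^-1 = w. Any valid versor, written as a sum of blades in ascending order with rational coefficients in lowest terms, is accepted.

Take R = v + w = 9284/5625*γ1 - 372/125*γ2 + 2516/5625*γ3. Because q(v) = q(w) = 17/6, conjugation by R sends v exactly to w.
Answer: 9284/5625*γ1 - 372/125*γ2 + 2516/5625*γ3


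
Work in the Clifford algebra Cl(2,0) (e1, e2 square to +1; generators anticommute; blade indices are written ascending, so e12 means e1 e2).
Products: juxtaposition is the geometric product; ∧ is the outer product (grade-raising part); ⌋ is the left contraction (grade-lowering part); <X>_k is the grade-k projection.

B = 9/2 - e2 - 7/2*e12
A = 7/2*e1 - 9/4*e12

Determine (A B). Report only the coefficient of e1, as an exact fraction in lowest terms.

step 1: -63/8 + 18*e1 - 49/4*e2 - 109/8*e12
Answer: 18


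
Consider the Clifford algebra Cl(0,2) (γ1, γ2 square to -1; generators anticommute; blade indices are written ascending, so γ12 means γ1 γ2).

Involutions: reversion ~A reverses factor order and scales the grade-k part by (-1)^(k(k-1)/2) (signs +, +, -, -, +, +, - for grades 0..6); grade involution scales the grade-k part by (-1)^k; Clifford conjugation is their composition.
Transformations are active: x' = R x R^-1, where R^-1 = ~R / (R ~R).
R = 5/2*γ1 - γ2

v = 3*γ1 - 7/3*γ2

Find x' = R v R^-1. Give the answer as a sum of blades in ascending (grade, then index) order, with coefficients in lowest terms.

~R = 5/2*γ1 - γ2, and R ~R = -29/4, so R^-1 = ~R / (-29/4).
R v = -59/6 - 17/6*γ12
Answer: 329/87*γ1 - 11/29*γ2


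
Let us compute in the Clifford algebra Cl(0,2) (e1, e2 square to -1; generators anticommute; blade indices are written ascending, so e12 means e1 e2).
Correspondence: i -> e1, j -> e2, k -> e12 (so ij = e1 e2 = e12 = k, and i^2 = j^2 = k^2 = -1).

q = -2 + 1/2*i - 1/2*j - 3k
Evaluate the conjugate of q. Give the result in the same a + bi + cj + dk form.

In blades: q = -2 + 1/2*e1 - 1/2*e2 - 3*e12.
Conjugation here is Clifford conjugation: the scalar is fixed and the grade-1 and grade-2 blades all flip sign, giving -2 - 1/2*e1 + 1/2*e2 + 3*e12; translating back:
Answer: -2 - 1/2*i + 1/2*j + 3k


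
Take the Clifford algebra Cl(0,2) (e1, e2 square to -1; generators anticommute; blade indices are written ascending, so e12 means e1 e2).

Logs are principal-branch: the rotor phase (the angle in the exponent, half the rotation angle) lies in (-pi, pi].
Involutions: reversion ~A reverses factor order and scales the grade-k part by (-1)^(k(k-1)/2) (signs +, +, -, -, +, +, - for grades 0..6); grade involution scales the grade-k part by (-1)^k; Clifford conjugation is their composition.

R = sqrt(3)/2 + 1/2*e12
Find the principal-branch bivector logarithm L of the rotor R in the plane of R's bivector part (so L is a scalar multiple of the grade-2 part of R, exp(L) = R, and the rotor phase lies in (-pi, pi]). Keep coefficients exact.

The scalar part of R is sqrt(3)/2, which pins the rotor phase on the principal branch; dividing the bivector part by the sine of that phase recovers the unit plane, and L is the phase times that plane.
Concretely: cos(phase) = sqrt(3)/2 gives phase = ±pi/6, and since phase/sin(phase) is even the sign is immaterial: L = (phase/sin(phase)) * <R>_2 = (pi/3) * <R>_2.
Answer: pi/6*e12


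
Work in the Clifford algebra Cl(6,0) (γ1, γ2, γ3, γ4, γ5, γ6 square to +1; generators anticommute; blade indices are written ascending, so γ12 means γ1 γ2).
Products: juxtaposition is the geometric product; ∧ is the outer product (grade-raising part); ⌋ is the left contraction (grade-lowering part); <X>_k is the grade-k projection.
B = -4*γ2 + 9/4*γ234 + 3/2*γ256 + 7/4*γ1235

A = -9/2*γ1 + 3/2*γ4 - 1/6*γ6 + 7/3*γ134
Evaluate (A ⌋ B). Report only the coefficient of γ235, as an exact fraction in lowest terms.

step 1: 27/8*γ23 - 1/4*γ25 - 63/8*γ235
Answer: -63/8


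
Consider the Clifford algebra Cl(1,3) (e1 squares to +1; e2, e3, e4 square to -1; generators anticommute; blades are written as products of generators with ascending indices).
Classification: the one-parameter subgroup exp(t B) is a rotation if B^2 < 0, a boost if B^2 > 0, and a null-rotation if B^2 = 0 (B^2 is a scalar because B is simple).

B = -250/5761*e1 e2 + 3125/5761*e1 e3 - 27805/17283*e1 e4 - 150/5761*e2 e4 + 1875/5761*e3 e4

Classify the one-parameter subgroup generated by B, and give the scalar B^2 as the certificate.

B^2 term by term: the squares give (-250/5761)^2*(e1 e2)^2 + (3125/5761)^2*(e1 e3)^2 + (-27805/17283)^2*(e1 e4)^2 + (-150/5761)^2*(e2 e4)^2 + (1875/5761)^2*(e3 e4)^2 = 62500/33189121*(+1) + 9765625/33189121*(+1) + 773118025/298702089*(+1) + 22500/33189121*(-1) + 3515625/33189121*(-1) = 25/9 (each basis 2-blade squares to minus the product of its generators' squares); cross terms between blades sharing an index anticommute and cancel; the commuting (index-disjoint) pairs give grade-4 terms 2*c*c'*(blade product), which cancel blade by blade — e1 e2 e3 e4: -937500/33189121 + 937500/33189121 = 0 — confirming B is simple. So B^2 = 25/9.
Answer: boost, certificate B^2 = 25/9. One invariant decides it: the square 25/9 survives every conjugation, and its sign is exactly the classification.


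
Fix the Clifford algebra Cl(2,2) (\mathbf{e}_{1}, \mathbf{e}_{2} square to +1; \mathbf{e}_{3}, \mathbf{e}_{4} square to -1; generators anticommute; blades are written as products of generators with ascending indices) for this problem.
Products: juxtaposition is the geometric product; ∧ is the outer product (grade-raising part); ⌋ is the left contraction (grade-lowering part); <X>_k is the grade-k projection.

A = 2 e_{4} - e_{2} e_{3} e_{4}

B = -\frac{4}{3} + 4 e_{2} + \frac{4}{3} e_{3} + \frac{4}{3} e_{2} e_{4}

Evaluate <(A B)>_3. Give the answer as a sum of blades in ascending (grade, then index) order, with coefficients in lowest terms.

step 1: \frac{8}{3} e_{2} + \frac{4}{3} e_{3} - \frac{8}{3} e_{4} - \frac{28}{3} e_{2} e_{4} - \frac{20}{3} e_{3} e_{4} + \frac{4}{3} e_{2} e_{3} e_{4}
step 2: \frac{4}{3} e_{2} e_{3} e_{4}
Answer: \frac{4}{3} e_{2} e_{3} e_{4}


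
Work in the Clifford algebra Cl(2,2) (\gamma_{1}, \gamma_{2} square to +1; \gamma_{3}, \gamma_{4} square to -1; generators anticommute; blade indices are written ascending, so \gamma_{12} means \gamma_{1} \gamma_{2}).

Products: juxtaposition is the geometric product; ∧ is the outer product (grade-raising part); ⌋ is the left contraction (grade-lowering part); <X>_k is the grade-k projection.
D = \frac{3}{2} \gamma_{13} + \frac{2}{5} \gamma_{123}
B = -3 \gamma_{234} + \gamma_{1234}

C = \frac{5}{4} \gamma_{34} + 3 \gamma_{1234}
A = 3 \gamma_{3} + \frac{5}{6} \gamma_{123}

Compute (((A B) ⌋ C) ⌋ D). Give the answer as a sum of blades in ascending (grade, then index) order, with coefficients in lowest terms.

step 1: \frac{5}{6} \gamma_{4} - \frac{5}{2} \gamma_{14} - 9 \gamma_{24} - 3 \gamma_{124}
step 2: \frac{241}{24} \gamma_{3} + 27 \gamma_{13} - \frac{15}{2} \gamma_{23} + \frac{5}{2} \gamma_{123}
step 3: \frac{83}{2} + \frac{193}{16} \gamma_{1} - \frac{54}{5} \gamma_{2} - \frac{241}{60} \gamma_{12}
Answer: \frac{83}{2} + \frac{193}{16} \gamma_{1} - \frac{54}{5} \gamma_{2} - \frac{241}{60} \gamma_{12}


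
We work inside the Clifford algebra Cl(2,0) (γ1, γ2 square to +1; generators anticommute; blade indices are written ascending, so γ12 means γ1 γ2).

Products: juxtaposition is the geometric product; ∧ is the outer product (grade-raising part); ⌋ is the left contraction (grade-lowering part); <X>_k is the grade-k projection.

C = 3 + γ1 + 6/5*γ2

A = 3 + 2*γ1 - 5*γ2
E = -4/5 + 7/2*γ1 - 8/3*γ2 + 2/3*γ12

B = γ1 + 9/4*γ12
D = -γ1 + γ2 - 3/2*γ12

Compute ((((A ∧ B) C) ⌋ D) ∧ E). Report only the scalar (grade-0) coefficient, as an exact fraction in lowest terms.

step 1: 3*γ1 + 47/4*γ12
step 2: 3 + 231/10*γ1 - 47/4*γ2 + 777/20*γ12
step 3: 937/40 - 165/8*γ1 - 633/20*γ2 - 9/2*γ12
step 4: -937/50 + 7879/80*γ1 - 2786/75*γ2 + 22199/120*γ12
Answer: -937/50


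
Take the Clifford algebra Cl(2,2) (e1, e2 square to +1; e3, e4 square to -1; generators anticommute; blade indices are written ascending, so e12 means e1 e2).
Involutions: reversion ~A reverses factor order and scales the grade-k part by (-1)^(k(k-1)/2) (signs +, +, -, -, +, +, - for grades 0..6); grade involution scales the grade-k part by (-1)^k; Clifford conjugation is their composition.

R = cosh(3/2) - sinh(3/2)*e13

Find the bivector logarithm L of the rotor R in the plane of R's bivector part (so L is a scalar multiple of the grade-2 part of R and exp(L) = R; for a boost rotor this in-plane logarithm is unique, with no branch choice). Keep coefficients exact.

The scalar part of R is cosh(3/2), giving the rapidity magnitude (cosh is even); the bivector part supplies orientation, its quotient by sinh of the rapidity is the plane, and L = rapidity * plane — unique in that plane, since flipping both signs leaves L unchanged.
Concretely: cosh(rapidity) = cosh(3/2) gives rapidity = ±3/2, and since rapidity/sinh(rapidity) is even the sign is immaterial: L = (rapidity/sinh(rapidity)) * <R>_2 = (3/(2*sinh(3/2))) * <R>_2.
Answer: -3/2*e13


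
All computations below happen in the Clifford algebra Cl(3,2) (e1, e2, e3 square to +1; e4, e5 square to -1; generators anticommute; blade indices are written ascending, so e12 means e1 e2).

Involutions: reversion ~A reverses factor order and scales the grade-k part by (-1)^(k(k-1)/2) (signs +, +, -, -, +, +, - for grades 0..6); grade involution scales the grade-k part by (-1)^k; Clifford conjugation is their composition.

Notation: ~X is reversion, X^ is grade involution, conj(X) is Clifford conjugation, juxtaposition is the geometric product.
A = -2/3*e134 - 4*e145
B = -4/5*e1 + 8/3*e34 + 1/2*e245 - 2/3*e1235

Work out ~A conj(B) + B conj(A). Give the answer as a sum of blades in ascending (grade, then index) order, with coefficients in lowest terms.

first term: -16/9*e1 - 2*e12 + 8/15*e34 + 16/5*e45 - 32/3*e135 + 8/3*e234 + 4/9*e245 - 1/3*e1235
second term: -16/9*e1 - 2*e12 + 8/15*e34 + 16/5*e45 + 32/3*e135 - 8/3*e234 - 4/9*e245 + 1/3*e1235
Answer: -32/9*e1 - 4*e12 + 16/15*e34 + 32/5*e45


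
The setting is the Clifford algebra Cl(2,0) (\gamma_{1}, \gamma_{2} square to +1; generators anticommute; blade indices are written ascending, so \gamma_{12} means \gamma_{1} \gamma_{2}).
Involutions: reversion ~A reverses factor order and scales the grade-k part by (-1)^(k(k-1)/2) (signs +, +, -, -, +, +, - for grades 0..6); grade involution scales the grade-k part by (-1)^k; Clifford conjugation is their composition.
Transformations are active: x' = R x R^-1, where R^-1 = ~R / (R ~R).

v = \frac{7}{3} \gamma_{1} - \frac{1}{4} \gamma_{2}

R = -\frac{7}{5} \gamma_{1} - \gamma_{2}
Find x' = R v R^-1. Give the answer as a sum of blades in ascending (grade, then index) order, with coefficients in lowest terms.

~R = -\frac{7}{5} \gamma_{1} - \gamma_{2}, and R ~R = \frac{74}{25}, so R^-1 = ~R / (\frac{74}{25}).
R v = -\frac{181}{60} + \frac{161}{60} \gamma_{12}
Answer: \frac{77}{148} \gamma_{1} + \frac{254}{111} \gamma_{2}
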